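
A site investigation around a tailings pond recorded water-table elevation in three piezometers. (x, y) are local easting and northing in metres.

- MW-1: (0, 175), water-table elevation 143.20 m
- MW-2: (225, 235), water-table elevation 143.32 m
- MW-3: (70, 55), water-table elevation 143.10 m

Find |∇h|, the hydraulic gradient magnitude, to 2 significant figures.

0.0010

With h = a·x + b·y + c and MW-1 as origin, the differences give:
  225·a + 60·b = +0.12
  70·a + (-120)·b = -0.10
Eliminate b (×(-120) and ×60, subtract): -31200·a = -8.400 → a = ∂h/∂x = +0.0002692
Back-substitute: b = ∂h/∂y = +0.0009904.
|∇h| = √(0.0002692² + 0.0009904²) = 0.001026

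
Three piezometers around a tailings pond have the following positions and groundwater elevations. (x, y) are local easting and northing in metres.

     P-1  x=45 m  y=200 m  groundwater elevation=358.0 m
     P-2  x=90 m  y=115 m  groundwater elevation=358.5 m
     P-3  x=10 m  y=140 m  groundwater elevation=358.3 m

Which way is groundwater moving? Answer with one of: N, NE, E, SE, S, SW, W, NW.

Differences from P-1: to P-2 (Δx, Δy, Δh) = (45, -85, +0.5); to P-3 = (-35, -60, +0.3).
Determinant of the coordinate differences = 45·(-60) − (-35)·(-85) = -5675.
∂h/∂x = [(+0.5)·(-60) − (+0.3)·(-85)] / -5675 = +0.0007930
∂h/∂y = [45·(+0.3) − (-35)·(+0.5)] / -5675 = -0.005463
Flow = −∇h = (-0.0007930 east, +0.005463 north), which points north.

N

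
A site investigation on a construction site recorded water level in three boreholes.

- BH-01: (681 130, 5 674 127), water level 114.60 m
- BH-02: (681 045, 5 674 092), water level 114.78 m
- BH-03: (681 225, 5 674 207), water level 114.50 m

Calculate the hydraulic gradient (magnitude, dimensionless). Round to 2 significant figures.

0.0040

Differences from BH-01: to BH-02 (Δx, Δy, Δh) = (-85, -35, +0.18); to BH-03 = (95, 80, -0.10).
Solve a·Δx + b·Δy = Δh: det = (-85)·80 − 95·(-35) = -3475.
∂h/∂x = [(+0.18)·80 − (-0.10)·(-35)] / -3475 = -0.003137
∂h/∂y = [(-85)·(-0.10) − 95·(+0.18)] / -3475 = +0.002475
|∇h| = √(-0.003137² + 0.002475²) = 0.003996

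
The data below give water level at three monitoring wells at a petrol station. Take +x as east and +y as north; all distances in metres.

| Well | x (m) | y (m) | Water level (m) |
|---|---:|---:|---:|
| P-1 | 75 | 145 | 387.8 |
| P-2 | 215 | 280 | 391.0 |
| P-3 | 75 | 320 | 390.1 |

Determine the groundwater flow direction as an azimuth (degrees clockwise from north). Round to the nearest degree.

Taking P-1 as reference: P-2−P-1 = (140, 135, +3.2); P-3−P-1 = (0, 175, +2.3).
Solve a·Δx + b·Δy = Δh: det = 140·175 − 0·135 = 24500.
∂h/∂x = [(+3.2)·175 − (+2.3)·135] / 24500 = +0.01018
∂h/∂y = [140·(+2.3) − 0·(+3.2)] / 24500 = +0.01314
Flow direction (−∇h) has components (-0.01018 E, -0.01314 N).
Azimuth = atan2(E, N) = atan2(-0.01018, -0.01314) = 217.8° ≈ 218°.

218°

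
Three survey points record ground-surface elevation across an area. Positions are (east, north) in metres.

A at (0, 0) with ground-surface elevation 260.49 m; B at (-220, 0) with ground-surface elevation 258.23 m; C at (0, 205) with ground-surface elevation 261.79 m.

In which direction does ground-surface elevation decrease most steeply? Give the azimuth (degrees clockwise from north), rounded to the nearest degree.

∂z/∂x = (258.23 − 260.49) / (-220 − 0) = +0.01027
∂z/∂y = (261.79 − 260.49) / (205 − 0) = +0.006341
Steepest decrease is along −∇f: components (-0.01027 E, -0.006341 N).
Azimuth = atan2(-0.01027, -0.006341) = 238.3° ≈ 238°.

238°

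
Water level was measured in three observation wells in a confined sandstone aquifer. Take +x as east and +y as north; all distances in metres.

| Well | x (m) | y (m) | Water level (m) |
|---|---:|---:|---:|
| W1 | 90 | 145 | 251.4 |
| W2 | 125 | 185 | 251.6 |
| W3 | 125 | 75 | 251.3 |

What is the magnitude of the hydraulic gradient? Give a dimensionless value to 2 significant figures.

Taking W1 as reference: W2−W1 = (35, 40, +0.2); W3−W1 = (35, -70, -0.1).
Solve a·Δx + b·Δy = Δh: det = 35·(-70) − 35·40 = -3850.
∂h/∂x = [(+0.2)·(-70) − (-0.1)·40] / -3850 = +0.002597
∂h/∂y = [35·(-0.1) − 35·(+0.2)] / -3850 = +0.002727
|∇h| = √(0.002597² + 0.002727²) = 0.003766

0.0038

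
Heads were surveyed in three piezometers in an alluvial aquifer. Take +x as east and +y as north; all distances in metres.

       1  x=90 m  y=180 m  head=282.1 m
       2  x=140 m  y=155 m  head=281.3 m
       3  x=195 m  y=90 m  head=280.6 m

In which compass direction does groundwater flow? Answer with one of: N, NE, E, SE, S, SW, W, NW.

Differences from 1: to 2 (Δx, Δy, Δh) = (50, -25, -0.8); to 3 = (105, -90, -1.5).
Solve a·Δx + b·Δy = Δh: det = 50·(-90) − 105·(-25) = -1875.
∂h/∂x = [(-0.8)·(-90) − (-1.5)·(-25)] / -1875 = -0.01840
∂h/∂y = [50·(-1.5) − 105·(-0.8)] / -1875 = -0.004800
Flow = −∇h = (+0.01840 east, +0.004800 north), which points east.

E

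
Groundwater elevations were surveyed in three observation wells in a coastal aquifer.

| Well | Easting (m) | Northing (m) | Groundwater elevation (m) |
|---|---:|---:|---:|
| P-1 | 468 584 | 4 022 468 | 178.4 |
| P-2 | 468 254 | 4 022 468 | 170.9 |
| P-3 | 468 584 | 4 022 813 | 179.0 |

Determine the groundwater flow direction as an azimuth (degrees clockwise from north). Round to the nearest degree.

∂h/∂x = (170.9 − 178.4) / (468254 − 468584) = +0.02273
∂h/∂y = (179.0 − 178.4) / (4022813 − 4022468) = +0.001739
Flow direction (−∇h) has components (-0.02273 E, -0.001739 N).
Azimuth = atan2(E, N) = atan2(-0.02273, -0.001739) = 265.6° ≈ 266°.

266°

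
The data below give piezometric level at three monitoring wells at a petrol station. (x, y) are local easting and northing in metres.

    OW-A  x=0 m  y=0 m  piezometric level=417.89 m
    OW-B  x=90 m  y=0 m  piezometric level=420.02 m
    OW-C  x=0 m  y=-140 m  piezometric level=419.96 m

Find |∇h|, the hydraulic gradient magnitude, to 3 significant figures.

∂h/∂x = (420.02 − 417.89) / (90 − 0) = +0.02367
∂h/∂y = (419.96 − 417.89) / (-140 − 0) = -0.01479
|∇h| = √(0.02367² + -0.01479²) = 0.02791

0.0279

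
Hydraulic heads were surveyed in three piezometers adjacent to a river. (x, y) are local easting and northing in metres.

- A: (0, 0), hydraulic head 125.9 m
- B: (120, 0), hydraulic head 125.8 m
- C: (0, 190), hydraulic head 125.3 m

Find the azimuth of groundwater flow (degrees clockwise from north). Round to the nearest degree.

015°

∂h/∂x = (125.8 − 125.9) / (120 − 0) = -0.0008333
∂h/∂y = (125.3 − 125.9) / (190 − 0) = -0.003158
Flow direction (−∇h) has components (+0.0008333 E, +0.003158 N).
Azimuth = atan2(E, N) = atan2(+0.0008333, +0.003158) = 14.8° ≈ 015°.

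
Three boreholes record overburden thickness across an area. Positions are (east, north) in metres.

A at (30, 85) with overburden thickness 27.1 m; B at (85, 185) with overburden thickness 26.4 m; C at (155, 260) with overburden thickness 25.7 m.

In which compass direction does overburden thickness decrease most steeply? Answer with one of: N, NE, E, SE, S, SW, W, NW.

NE

Taking A as reference: B−A = (55, 100, -0.7); C−A = (125, 175, -1.4).
Solve a·Δx + b·Δy = Δd: det = 55·175 − 125·100 = -2875.
∂d/∂x = [(-0.7)·175 − (-1.4)·100] / -2875 = -0.006087
∂d/∂y = [55·(-1.4) − 125·(-0.7)] / -2875 = -0.003652
Steepest decrease is along −∇f = (+0.006087 E, +0.003652 N) → northeast.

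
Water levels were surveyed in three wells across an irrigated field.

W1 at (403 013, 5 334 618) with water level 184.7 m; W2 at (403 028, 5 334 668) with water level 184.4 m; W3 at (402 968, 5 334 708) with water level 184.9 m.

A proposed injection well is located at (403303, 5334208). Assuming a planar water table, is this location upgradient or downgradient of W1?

downgradient

With h = a·x + b·y + c and W1 as origin, the differences give:
  15·a + 50·b = -0.3
  (-45)·a + 90·b = +0.2
Eliminate b (×90 and ×50, subtract): 3600·a = -37.00 → a = ∂h/∂x = -0.01028
Back-substitute: b = ∂h/∂y = -0.002917.
Head at (403303, 5334208) = 184.7 + (-0.01028)·(290) + (-0.002917)·(-410) = 182.92 m.
That is lower than the 184.7 m at W1, so the point is downgradient.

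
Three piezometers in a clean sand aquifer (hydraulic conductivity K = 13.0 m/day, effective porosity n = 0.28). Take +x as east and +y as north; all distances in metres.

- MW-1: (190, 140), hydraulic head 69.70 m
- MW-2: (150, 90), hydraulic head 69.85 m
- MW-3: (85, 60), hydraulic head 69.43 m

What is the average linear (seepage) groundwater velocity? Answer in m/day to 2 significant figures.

0.83 m/day

With h = a·x + b·y + c and MW-1 as origin, the differences give:
  (-40)·a + (-50)·b = +0.15
  (-105)·a + (-80)·b = -0.27
Eliminate b (×(-80) and ×(-50), subtract): -2050·a = -25.500 → a = ∂h/∂x = +0.01244
Back-substitute: b = ∂h/∂y = -0.01295.
|∇h| = √(0.01244² + -0.01295²) = 0.01796
Seepage velocity v = K·i/n = 13.0 × 0.01796 / 0.28 = 0.8339 m/day.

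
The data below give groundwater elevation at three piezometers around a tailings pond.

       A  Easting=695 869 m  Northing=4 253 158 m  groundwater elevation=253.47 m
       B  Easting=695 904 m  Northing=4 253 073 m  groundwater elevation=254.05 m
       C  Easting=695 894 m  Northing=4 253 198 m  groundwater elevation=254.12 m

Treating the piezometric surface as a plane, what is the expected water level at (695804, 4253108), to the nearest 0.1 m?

Three-point gradient (reference A): Δ to B = (35, -85, +0.58), Δ to C = (25, 40, +0.65).
∂h/∂x = +0.02226, ∂h/∂y = +0.002340 (det = 3525).
h(695804, 4253108) = 253.47 + (+0.02226)·(-65) + (+0.002340)·(-50) = 253.47 -1.447 -0.117 = 251.906 m.

251.9 m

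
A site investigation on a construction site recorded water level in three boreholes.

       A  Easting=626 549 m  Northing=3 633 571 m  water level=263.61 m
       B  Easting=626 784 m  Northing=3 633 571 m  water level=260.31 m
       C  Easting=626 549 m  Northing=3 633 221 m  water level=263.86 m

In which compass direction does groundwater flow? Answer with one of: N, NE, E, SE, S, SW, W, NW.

E

∂h/∂x = (260.31 − 263.61) / (626784 − 626549) = -0.01404
∂h/∂y = (263.86 − 263.61) / (3633221 − 3633571) = -0.0007143
Flow = −∇h = (+0.01404 east, +0.0007143 north), which points east.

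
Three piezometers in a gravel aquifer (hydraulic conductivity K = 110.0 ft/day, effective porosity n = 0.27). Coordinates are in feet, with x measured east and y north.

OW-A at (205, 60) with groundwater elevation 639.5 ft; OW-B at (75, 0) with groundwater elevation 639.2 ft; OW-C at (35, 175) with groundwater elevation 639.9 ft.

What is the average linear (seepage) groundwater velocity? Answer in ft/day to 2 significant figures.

Three-point gradient (reference OW-A): Δ to OW-B = (-130, -60, -0.3), Δ to OW-C = (-170, 115, +0.4).
∂h/∂x = +0.0004175, ∂h/∂y = +0.004095 (det = -25150).
|∇h| = √(0.0004175² + 0.004095²) = 0.004116
Seepage velocity v = K·i/n = 110.0 × 0.004116 / 0.27 = 1.677 ft/day.

1.7 ft/day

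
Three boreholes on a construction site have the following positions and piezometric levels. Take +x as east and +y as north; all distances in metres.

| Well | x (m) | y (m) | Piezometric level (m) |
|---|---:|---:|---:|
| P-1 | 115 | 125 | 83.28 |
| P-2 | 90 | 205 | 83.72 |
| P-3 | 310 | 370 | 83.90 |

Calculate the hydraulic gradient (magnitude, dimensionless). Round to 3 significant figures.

0.00538

With h = a·x + b·y + c and P-1 as origin, the differences give:
  (-25)·a + 80·b = +0.44
  195·a + 245·b = +0.62
Eliminate b (×245 and ×80, subtract): -21725·a = 58.200 → a = ∂h/∂x = -0.002679
Back-substitute: b = ∂h/∂y = +0.004663.
|∇h| = √(-0.002679² + 0.004663²) = 0.005378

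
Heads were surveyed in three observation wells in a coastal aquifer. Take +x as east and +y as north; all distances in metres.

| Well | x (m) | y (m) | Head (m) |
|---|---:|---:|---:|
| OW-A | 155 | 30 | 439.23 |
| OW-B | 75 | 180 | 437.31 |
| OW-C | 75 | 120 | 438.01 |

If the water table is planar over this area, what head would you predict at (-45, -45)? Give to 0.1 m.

Taking OW-A as reference: OW-B−OW-A = (-80, 150, -1.92); OW-C−OW-A = (-80, 90, -1.22).
Determinant of the coordinate differences = (-80)·90 − (-80)·150 = 4800.
∂h/∂x = [(-1.92)·90 − (-1.22)·150] / 4800 = +0.002125
∂h/∂y = [(-80)·(-1.22) − (-80)·(-1.92)] / 4800 = -0.01167
h(-45, -45) = 439.23 + (+0.002125)·(-200) + (-0.01167)·(-75) = 439.23 -0.425 +0.875 = 439.680 m.

439.7 m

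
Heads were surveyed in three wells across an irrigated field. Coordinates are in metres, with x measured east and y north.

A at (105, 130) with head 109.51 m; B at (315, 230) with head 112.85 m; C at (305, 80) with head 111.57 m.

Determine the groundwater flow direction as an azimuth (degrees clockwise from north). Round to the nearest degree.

238°

Differences from A: to B (Δx, Δy, Δh) = (210, 100, +3.34); to C = (200, -50, +2.06).
Solve a·Δx + b·Δy = Δh: det = 210·(-50) − 200·100 = -30500.
∂h/∂x = [(+3.34)·(-50) − (+2.06)·100] / -30500 = +0.01223
∂h/∂y = [210·(+2.06) − 200·(+3.34)] / -30500 = +0.007718
Flow direction (−∇h) has components (-0.01223 E, -0.007718 N).
Azimuth = atan2(E, N) = atan2(-0.01223, -0.007718) = 237.7° ≈ 238°.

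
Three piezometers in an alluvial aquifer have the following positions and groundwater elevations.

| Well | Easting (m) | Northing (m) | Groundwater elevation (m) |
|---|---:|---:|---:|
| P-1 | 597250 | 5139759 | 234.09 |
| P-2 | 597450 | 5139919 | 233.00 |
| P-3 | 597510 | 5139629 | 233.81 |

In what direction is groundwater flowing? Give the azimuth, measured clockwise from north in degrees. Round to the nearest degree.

039°

With h = a·x + b·y + c and P-1 as origin, the differences give:
  200·a + 160·b = -1.09
  260·a + (-130)·b = -0.28
Eliminate b (×(-130) and ×160, subtract): -67600·a = 186.500 → a = ∂h/∂x = -0.002759
Back-substitute: b = ∂h/∂y = -0.003364.
Flow direction (−∇h) has components (+0.002759 E, +0.003364 N).
Azimuth = atan2(E, N) = atan2(+0.002759, +0.003364) = 39.4° ≈ 039°.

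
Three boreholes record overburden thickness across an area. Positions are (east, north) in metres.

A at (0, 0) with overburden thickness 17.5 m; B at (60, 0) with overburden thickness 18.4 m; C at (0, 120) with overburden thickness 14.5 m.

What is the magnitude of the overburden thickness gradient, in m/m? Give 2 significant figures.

0.029 m/m

∂d/∂x = (18.4 − 17.5) / (60 − 0) = +0.01500
∂d/∂y = (14.5 − 17.5) / (120 − 0) = -0.02500
|∇f| = √(0.01500² + -0.02500²) = 0.02915 m/m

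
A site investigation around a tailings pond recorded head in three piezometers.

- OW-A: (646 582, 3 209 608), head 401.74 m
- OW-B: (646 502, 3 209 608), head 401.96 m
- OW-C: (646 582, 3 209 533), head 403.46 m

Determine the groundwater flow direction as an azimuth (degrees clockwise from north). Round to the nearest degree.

007°

∂h/∂x = (401.96 − 401.74) / (646502 − 646582) = -0.002750
∂h/∂y = (403.46 − 401.74) / (3209533 − 3209608) = -0.02293
Flow direction (−∇h) has components (+0.002750 E, +0.02293 N).
Azimuth = atan2(E, N) = atan2(+0.002750, +0.02293) = 6.8° ≈ 007°.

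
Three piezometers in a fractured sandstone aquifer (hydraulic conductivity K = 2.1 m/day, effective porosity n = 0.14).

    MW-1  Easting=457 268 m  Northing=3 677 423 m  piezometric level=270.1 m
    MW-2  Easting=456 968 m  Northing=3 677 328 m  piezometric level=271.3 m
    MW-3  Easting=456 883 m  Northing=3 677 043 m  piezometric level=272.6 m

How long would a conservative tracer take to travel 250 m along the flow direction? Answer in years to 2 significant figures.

With h = a·x + b·y + c and MW-1 as origin, the differences give:
  (-300)·a + (-95)·b = +1.2
  (-385)·a + (-380)·b = +2.5
Eliminate b (×(-380) and ×(-95), subtract): 77425·a = -218.50 → a = ∂h/∂x = -0.002822
Back-substitute: b = ∂h/∂y = -0.003720.
|∇h| = √(-0.002822² + -0.003720²) = 0.004669
Seepage velocity v = K·i/n = 2.1 × 0.004669 / 0.14 = 0.07004 m/day.
t = 250 / 0.07004 = 3569 days = 9.77 years.

9.8 years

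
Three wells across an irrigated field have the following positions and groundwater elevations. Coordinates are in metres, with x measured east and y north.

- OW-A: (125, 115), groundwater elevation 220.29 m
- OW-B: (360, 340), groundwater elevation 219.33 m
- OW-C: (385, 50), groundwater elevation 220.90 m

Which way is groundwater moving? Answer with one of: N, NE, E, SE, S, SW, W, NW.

Taking OW-A as reference: OW-B−OW-A = (235, 225, -0.96); OW-C−OW-A = (260, -65, +0.61).
Determinant of the coordinate differences = 235·(-65) − 260·225 = -73775.
∂h/∂x = [(-0.96)·(-65) − (+0.61)·225] / -73775 = +0.001015
∂h/∂y = [235·(+0.61) − 260·(-0.96)] / -73775 = -0.005326
Flow = −∇h = (-0.001015 east, +0.005326 north), which points north.

N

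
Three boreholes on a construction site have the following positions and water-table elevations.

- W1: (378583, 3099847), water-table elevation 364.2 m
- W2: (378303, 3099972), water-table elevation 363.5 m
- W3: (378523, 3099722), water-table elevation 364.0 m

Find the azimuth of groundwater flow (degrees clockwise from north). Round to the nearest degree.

With h = a·x + b·y + c and W1 as origin, the differences give:
  (-280)·a + 125·b = -0.7
  (-60)·a + (-125)·b = -0.2
Eliminate b (×(-125) and ×125, subtract): 42500·a = 112.50 → a = ∂h/∂x = +0.002647
Back-substitute: b = ∂h/∂y = +0.0003294.
Flow direction (−∇h) has components (-0.002647 E, -0.0003294 N).
Azimuth = atan2(E, N) = atan2(-0.002647, -0.0003294) = 262.9° ≈ 263°.

263°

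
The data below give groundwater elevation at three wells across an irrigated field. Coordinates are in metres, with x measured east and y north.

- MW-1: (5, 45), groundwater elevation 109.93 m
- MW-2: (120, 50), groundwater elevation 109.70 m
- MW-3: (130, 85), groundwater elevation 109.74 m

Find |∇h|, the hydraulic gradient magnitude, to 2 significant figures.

Differences from MW-1: to MW-2 (Δx, Δy, Δh) = (115, 5, -0.23); to MW-3 = (125, 40, -0.19).
Solve a·Δx + b·Δy = Δh: det = 115·40 − 125·5 = 3975.
∂h/∂x = [(-0.23)·40 − (-0.19)·5] / 3975 = -0.002075
∂h/∂y = [115·(-0.19) − 125·(-0.23)] / 3975 = +0.001736
|∇h| = √(-0.002075² + 0.001736²) = 0.002705

0.0027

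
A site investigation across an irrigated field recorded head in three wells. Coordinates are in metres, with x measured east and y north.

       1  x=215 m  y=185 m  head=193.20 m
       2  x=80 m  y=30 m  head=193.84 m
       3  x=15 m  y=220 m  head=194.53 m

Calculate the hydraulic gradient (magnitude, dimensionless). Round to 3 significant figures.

0.00656

Taking 1 as reference: 2−1 = (-135, -155, +0.64); 3−1 = (-200, 35, +1.33).
Determinant of the coordinate differences = (-135)·35 − (-200)·(-155) = -35725.
∂h/∂x = [(+0.64)·35 − (+1.33)·(-155)] / -35725 = -0.006397
∂h/∂y = [(-135)·(+1.33) − (-200)·(+0.64)] / -35725 = +0.001443
|∇h| = √(-0.006397² + 0.001443²) = 0.006558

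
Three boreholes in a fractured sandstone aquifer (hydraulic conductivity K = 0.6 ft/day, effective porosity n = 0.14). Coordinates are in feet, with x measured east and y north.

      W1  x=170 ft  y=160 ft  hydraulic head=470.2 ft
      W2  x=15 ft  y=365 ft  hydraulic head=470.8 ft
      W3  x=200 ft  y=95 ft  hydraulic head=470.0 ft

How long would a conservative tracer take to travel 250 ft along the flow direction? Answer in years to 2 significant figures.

48 years

Taking W1 as reference: W2−W1 = (-155, 205, +0.6); W3−W1 = (30, -65, -0.2).
Solve a·Δx + b·Δy = Δh: det = (-155)·(-65) − 30·205 = 3925.
∂h/∂x = [(+0.6)·(-65) − (-0.2)·205] / 3925 = +0.0005096
∂h/∂y = [(-155)·(-0.2) − 30·(+0.6)] / 3925 = +0.003312
|∇h| = √(0.0005096² + 0.003312²) = 0.003351
Seepage velocity v = K·i/n = 0.6 × 0.003351 / 0.14 = 0.01436 ft/day.
t = 250 / 0.01436 = 1.741e+04 days = 47.7 years.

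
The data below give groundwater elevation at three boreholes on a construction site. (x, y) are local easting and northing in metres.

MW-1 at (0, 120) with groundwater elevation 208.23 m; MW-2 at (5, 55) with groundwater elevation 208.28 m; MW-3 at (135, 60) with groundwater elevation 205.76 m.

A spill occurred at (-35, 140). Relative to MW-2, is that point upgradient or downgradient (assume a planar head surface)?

Taking MW-1 as reference: MW-2−MW-1 = (5, -65, +0.05); MW-3−MW-1 = (135, -60, -2.47).
Solve a·Δx + b·Δy = Δh: det = 5·(-60) − 135·(-65) = 8475.
∂h/∂x = [(+0.05)·(-60) − (-2.47)·(-65)] / 8475 = -0.01930
∂h/∂y = [5·(-2.47) − 135·(+0.05)] / 8475 = -0.002254
Head at (-35, 140) = 208.23 + (-0.01930)·(-35) + (-0.002254)·(20) = 208.86 m.
That is higher than the 208.28 m at MW-2, so the point is upgradient.

upgradient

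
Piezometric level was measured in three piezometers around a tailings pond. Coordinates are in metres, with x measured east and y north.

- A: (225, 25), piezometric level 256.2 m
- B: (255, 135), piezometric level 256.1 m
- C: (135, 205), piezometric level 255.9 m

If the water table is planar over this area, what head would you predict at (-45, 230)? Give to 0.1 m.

255.7 m

Differences from A: to B (Δx, Δy, Δh) = (30, 110, -0.1); to C = (-90, 180, -0.3).
Determinant of the coordinate differences = 30·180 − (-90)·110 = 15300.
∂h/∂x = [(-0.1)·180 − (-0.3)·110] / 15300 = +0.0009804
∂h/∂y = [30·(-0.3) − (-90)·(-0.1)] / 15300 = -0.001176
h(-45, 230) = 256.2 + (+0.0009804)·(-270) + (-0.001176)·(205) = 256.2 -0.265 -0.241 = 255.694 m.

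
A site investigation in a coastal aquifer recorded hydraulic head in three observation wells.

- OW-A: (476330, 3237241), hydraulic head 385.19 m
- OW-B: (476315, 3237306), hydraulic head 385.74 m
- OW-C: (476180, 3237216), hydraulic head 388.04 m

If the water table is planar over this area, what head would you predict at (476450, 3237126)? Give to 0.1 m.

382.4 m

With h = a·x + b·y + c and OW-A as origin, the differences give:
  (-15)·a + 65·b = +0.55
  (-150)·a + (-25)·b = +2.85
Eliminate b (×(-25) and ×65, subtract): 10125·a = -199.000 → a = ∂h/∂x = -0.01965
Back-substitute: b = ∂h/∂y = +0.003926.
h(476450, 3237126) = 385.19 + (-0.01965)·(120) + (+0.003926)·(-115) = 385.19 -2.359 -0.451 = 382.380 m.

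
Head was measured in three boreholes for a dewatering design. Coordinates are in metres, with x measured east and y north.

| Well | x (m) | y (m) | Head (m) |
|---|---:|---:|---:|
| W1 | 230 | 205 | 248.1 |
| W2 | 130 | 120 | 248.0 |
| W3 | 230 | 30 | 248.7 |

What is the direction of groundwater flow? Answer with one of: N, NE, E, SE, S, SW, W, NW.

NW

With h = a·x + b·y + c and W1 as origin, the differences give:
  (-100)·a + (-85)·b = -0.1
  0·a + (-175)·b = +0.6
Eliminate b (×(-175) and ×(-85), subtract): 17500·a = 68.50 → a = ∂h/∂x = +0.003914
Back-substitute: b = ∂h/∂y = -0.003429.
Flow = −∇h = (-0.003914 east, +0.003429 north), which points northwest.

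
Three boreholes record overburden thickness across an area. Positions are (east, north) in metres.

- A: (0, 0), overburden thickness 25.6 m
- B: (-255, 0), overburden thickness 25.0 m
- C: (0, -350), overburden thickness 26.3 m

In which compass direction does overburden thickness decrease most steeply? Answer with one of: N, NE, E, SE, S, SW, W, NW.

NW

∂d/∂x = (25.0 − 25.6) / (-255 − 0) = +0.002353
∂d/∂y = (26.3 − 25.6) / (-350 − 0) = -0.002000
Steepest decrease is along −∇f = (-0.002353 E, +0.002000 N) → northwest.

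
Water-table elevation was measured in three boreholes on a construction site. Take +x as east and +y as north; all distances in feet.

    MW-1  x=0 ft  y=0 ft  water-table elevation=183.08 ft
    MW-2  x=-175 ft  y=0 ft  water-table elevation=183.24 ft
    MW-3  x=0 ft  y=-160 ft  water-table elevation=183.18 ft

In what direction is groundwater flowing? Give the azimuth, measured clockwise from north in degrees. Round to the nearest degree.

056°

∂h/∂x = (183.24 − 183.08) / (-175 − 0) = -0.0009143
∂h/∂y = (183.18 − 183.08) / (-160 − 0) = -0.0006250
Flow direction (−∇h) has components (+0.0009143 E, +0.0006250 N).
Azimuth = atan2(E, N) = atan2(+0.0009143, +0.0006250) = 55.6° ≈ 056°.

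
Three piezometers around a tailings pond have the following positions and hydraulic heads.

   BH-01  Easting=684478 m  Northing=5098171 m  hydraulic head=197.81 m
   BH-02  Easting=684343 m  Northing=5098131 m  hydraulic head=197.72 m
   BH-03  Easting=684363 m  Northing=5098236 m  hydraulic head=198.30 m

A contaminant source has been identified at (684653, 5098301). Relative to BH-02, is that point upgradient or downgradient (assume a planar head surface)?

With h = a·x + b·y + c and BH-01 as origin, the differences give:
  (-135)·a + (-40)·b = -0.09
  (-115)·a + 65·b = +0.49
Eliminate b (×65 and ×(-40), subtract): -13375·a = 13.750 → a = ∂h/∂x = -0.001028
Back-substitute: b = ∂h/∂y = +0.005720.
Head at (684653, 5098301) = 197.81 + (-0.001028)·(175) + (+0.005720)·(130) = 198.37 m.
That is higher than the 197.72 m at BH-02, so the point is upgradient.

upgradient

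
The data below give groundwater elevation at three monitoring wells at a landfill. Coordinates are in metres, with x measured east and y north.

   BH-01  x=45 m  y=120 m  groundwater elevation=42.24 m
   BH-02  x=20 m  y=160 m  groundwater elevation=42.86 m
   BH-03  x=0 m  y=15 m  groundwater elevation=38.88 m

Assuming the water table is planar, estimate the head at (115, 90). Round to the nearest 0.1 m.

42.6 m

With h = a·x + b·y + c and BH-01 as origin, the differences give:
  (-25)·a + 40·b = +0.62
  (-45)·a + (-105)·b = -3.36
Eliminate b (×(-105) and ×40, subtract): 4425·a = 69.300 → a = ∂h/∂x = +0.01566
Back-substitute: b = ∂h/∂y = +0.02529.
h(115, 90) = 42.24 + (+0.01566)·(70) + (+0.02529)·(-30) = 42.24 +1.096 -0.759 = 42.578 m.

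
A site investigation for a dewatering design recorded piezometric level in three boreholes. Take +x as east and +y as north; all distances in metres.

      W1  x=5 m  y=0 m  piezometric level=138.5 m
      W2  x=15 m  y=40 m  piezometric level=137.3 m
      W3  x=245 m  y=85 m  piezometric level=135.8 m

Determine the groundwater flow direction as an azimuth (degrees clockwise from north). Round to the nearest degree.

Taking W1 as reference: W2−W1 = (10, 40, -1.2); W3−W1 = (240, 85, -2.7).
Solve a·Δx + b·Δy = Δh: det = 10·85 − 240·40 = -8750.
∂h/∂x = [(-1.2)·85 − (-2.7)·40] / -8750 = -0.0006857
∂h/∂y = [10·(-2.7) − 240·(-1.2)] / -8750 = -0.02983
Flow direction (−∇h) has components (+0.0006857 E, +0.02983 N).
Azimuth = atan2(E, N) = atan2(+0.0006857, +0.02983) = 1.3° ≈ 001°.

001°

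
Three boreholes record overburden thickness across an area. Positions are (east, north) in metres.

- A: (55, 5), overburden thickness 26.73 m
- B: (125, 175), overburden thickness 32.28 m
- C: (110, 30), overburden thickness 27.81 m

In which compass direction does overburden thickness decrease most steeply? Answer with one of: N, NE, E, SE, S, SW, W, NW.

Three-point gradient (reference A): Δ to B = (70, 170, +5.55), Δ to C = (55, 25, +1.08).
∂d/∂x = +0.005901, ∂d/∂y = +0.03022 (det = -7600).
Steepest decrease is along −∇f = (-0.005901 E, -0.03022 N) → south.

S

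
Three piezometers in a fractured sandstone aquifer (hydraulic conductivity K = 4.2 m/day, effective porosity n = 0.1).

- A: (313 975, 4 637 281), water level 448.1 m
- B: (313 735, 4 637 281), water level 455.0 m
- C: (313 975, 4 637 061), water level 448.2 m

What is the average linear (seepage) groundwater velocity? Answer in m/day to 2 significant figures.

∂h/∂x = (455.0 − 448.1) / (313735 − 313975) = -0.02875
∂h/∂y = (448.2 − 448.1) / (4637061 − 4637281) = -0.0004545
|∇h| = √(-0.02875² + -0.0004545²) = 0.02875
Seepage velocity v = K·i/n = 4.2 × 0.02875 / 0.1 = 1.208 m/day.

1.2 m/day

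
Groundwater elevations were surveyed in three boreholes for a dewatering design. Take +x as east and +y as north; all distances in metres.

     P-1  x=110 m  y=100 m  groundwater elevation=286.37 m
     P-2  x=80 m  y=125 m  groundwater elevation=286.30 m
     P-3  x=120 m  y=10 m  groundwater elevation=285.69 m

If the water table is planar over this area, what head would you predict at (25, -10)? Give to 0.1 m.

With h = a·x + b·y + c and P-1 as origin, the differences give:
  (-30)·a + 25·b = -0.07
  10·a + (-90)·b = -0.68
Eliminate b (×(-90) and ×25, subtract): 2450·a = 23.300 → a = ∂h/∂x = +0.009510
Back-substitute: b = ∂h/∂y = +0.008612.
h(25, -10) = 286.37 + (+0.009510)·(-85) + (+0.008612)·(-110) = 286.37 -0.808 -0.947 = 284.614 m.

284.6 m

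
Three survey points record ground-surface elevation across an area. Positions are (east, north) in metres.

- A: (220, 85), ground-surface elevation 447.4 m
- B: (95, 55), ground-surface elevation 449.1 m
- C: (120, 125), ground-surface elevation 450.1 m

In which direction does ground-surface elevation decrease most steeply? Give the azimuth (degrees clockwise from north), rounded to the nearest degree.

With z = a·x + b·y + c and A as origin, the differences give:
  (-125)·a + (-30)·b = +1.7
  (-100)·a + 40·b = +2.7
Eliminate b (×40 and ×(-30), subtract): -8000·a = 149.00 → a = ∂z/∂x = -0.01863
Back-substitute: b = ∂z/∂y = +0.02094.
Steepest decrease is along −∇f: components (+0.01863 E, -0.02094 N).
Azimuth = atan2(+0.01863, -0.02094) = 138.3° ≈ 138°.

138°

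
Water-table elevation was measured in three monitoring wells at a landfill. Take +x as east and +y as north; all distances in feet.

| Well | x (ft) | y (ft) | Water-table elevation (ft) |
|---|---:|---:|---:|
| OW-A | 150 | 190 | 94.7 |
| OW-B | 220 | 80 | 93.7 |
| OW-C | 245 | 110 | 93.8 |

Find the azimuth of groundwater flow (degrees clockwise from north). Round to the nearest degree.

Differences from OW-A: to OW-B (Δx, Δy, Δh) = (70, -110, -1.0); to OW-C = (95, -80, -0.9).
Solve a·Δx + b·Δy = Δh: det = 70·(-80) − 95·(-110) = 4850.
∂h/∂x = [(-1.0)·(-80) − (-0.9)·(-110)] / 4850 = -0.003918
∂h/∂y = [70·(-0.9) − 95·(-1.0)] / 4850 = +0.006598
Flow direction (−∇h) has components (+0.003918 E, -0.006598 N).
Azimuth = atan2(E, N) = atan2(+0.003918, -0.006598) = 149.3° ≈ 149°.

149°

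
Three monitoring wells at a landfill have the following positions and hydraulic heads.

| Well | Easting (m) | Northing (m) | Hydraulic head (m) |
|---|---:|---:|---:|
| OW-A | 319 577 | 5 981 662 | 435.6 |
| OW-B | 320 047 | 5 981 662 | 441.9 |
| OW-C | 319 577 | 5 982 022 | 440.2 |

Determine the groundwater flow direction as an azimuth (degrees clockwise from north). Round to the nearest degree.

226°

∂h/∂x = (441.9 − 435.6) / (320047 − 319577) = +0.01340
∂h/∂y = (440.2 − 435.6) / (5982022 − 5981662) = +0.01278
Flow direction (−∇h) has components (-0.01340 E, -0.01278 N).
Azimuth = atan2(E, N) = atan2(-0.01340, -0.01278) = 226.4° ≈ 226°.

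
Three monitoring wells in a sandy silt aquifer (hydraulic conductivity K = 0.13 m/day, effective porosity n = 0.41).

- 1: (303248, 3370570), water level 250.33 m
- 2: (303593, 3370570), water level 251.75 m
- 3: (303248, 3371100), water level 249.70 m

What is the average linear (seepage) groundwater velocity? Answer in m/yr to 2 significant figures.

0.50 m/yr

∂h/∂x = (251.75 − 250.33) / (303593 − 303248) = +0.004116
∂h/∂y = (249.70 − 250.33) / (3371100 − 3370570) = -0.001189
|∇h| = √(0.004116² + -0.001189²) = 0.004284
Seepage velocity v = K·i/n = 0.13 × 0.004284 / 0.41 = 0.001358 m/day = 0.496 m/yr.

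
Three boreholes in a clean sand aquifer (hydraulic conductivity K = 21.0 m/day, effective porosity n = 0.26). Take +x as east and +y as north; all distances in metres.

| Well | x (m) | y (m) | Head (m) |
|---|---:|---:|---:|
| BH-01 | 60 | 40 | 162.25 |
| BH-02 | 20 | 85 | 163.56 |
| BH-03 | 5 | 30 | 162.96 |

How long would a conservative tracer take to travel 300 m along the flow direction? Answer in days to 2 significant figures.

Differences from BH-01: to BH-02 (Δx, Δy, Δh) = (-40, 45, +1.31); to BH-03 = (-55, -10, +0.71).
Solve a·Δx + b·Δy = Δh: det = (-40)·(-10) − (-55)·45 = 2875.
∂h/∂x = [(+1.31)·(-10) − (+0.71)·45] / 2875 = -0.01567
∂h/∂y = [(-40)·(+0.71) − (-55)·(+1.31)] / 2875 = +0.01518
|∇h| = √(-0.01567² + 0.01518²) = 0.02182
Seepage velocity v = K·i/n = 21.0 × 0.02182 / 0.26 = 1.762 m/day.
t = 300 / 1.762 = 170.3 days.

170 days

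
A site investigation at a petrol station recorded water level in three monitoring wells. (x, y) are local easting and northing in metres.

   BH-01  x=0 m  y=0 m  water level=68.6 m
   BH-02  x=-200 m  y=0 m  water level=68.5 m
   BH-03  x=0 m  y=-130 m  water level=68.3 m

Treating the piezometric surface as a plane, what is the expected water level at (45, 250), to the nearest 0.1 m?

∂h/∂x = (68.5 − 68.6) / (-200 − 0) = +0.0005000
∂h/∂y = (68.3 − 68.6) / (-130 − 0) = +0.002308
h(45, 250) = 68.6 + (+0.0005000)·(45) + (+0.002308)·(250) = 68.6 +0.022 +0.577 = 69.199 m.

69.2 m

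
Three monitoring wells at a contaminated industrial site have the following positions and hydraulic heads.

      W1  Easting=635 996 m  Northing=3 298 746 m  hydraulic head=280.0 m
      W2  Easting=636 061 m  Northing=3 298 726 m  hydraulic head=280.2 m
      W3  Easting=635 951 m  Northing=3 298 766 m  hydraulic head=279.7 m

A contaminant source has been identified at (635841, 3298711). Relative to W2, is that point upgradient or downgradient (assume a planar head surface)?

With h = a·x + b·y + c and W1 as origin, the differences give:
  65·a + (-20)·b = +0.2
  (-45)·a + 20·b = -0.3
Eliminate b (×20 and ×(-20), subtract): 400·a = -2.00 → a = ∂h/∂x = -0.005000
Back-substitute: b = ∂h/∂y = -0.02625.
Head at (635841, 3298711) = 280.0 + (-0.005000)·(-155) + (-0.02625)·(-35) = 281.69 m.
That is higher than the 280.2 m at W2, so the point is upgradient.

upgradient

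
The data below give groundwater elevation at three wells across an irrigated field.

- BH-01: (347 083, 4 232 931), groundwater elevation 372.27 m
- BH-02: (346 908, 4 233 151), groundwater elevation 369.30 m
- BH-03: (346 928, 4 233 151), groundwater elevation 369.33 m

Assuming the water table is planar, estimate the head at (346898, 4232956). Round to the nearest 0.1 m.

Three-point gradient (reference BH-01): Δ to BH-02 = (-175, 220, -2.97), Δ to BH-03 = (-155, 220, -2.94).
∂h/∂x = +0.001500, ∂h/∂y = -0.01231 (det = -4400).
h(346898, 4232956) = 372.27 + (+0.001500)·(-185) + (-0.01231)·(25) = 372.27 -0.277 -0.308 = 371.685 m.

371.7 m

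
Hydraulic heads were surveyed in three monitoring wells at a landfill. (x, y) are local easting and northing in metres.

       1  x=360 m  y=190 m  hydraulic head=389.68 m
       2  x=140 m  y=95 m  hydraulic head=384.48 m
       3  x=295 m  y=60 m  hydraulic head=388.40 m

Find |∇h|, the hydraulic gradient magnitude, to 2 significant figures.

0.025

Three-point gradient (reference 1): Δ to 2 = (-220, -95, -5.20), Δ to 3 = (-65, -130, -1.28).
∂h/∂x = +0.02472, ∂h/∂y = -0.002515 (det = 22425).
|∇h| = √(0.02472² + -0.002515²) = 0.02485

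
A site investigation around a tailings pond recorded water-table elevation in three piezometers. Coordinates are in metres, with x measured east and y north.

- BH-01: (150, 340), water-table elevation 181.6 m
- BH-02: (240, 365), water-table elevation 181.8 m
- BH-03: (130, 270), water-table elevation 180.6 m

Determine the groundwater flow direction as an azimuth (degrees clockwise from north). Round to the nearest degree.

173°

Three-point gradient (reference BH-01): Δ to BH-02 = (90, 25, +0.2), Δ to BH-03 = (-20, -70, -1.0).
∂h/∂x = -0.001897, ∂h/∂y = +0.01483 (det = -5800).
Flow direction (−∇h) has components (+0.001897 E, -0.01483 N).
Azimuth = atan2(E, N) = atan2(+0.001897, -0.01483) = 172.7° ≈ 173°.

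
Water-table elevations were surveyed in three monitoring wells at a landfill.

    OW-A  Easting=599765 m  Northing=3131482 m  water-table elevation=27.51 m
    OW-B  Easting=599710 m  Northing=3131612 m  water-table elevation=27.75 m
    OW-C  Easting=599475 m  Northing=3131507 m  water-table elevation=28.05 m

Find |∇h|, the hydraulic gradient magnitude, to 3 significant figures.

Taking OW-A as reference: OW-B−OW-A = (-55, 130, +0.24); OW-C−OW-A = (-290, 25, +0.54).
Solve a·Δx + b·Δy = Δh: det = (-55)·25 − (-290)·130 = 36325.
∂h/∂x = [(+0.24)·25 − (+0.54)·130] / 36325 = -0.001767
∂h/∂y = [(-55)·(+0.54) − (-290)·(+0.24)] / 36325 = +0.001098
|∇h| = √(-0.001767² + 0.001098²) = 0.00208

0.00208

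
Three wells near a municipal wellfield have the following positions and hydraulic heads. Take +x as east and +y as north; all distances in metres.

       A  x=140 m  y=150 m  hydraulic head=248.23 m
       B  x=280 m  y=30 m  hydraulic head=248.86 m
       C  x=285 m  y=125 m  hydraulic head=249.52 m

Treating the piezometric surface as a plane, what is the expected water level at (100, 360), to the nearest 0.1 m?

249.2 m

With h = a·x + b·y + c and A as origin, the differences give:
  140·a + (-120)·b = +0.63
  145·a + (-25)·b = +1.29
Eliminate b (×(-25) and ×(-120), subtract): 13900·a = 139.050 → a = ∂h/∂x = +0.01000
Back-substitute: b = ∂h/∂y = +0.006421.
h(100, 360) = 248.23 + (+0.01000)·(-40) + (+0.006421)·(210) = 248.23 -0.400 +1.348 = 249.178 m.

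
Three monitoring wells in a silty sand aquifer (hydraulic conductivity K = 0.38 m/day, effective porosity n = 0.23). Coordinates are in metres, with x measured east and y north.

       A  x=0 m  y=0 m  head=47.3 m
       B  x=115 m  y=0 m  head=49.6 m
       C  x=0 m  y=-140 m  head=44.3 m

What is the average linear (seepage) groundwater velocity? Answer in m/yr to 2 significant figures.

∂h/∂x = (49.6 − 47.3) / (115 − 0) = +0.02000
∂h/∂y = (44.3 − 47.3) / (-140 − 0) = +0.02143
|∇h| = √(0.02000² + 0.02143²) = 0.02931
Seepage velocity v = K·i/n = 0.38 × 0.02931 / 0.23 = 0.04843 m/day = 17.69 m/yr.

18 m/yr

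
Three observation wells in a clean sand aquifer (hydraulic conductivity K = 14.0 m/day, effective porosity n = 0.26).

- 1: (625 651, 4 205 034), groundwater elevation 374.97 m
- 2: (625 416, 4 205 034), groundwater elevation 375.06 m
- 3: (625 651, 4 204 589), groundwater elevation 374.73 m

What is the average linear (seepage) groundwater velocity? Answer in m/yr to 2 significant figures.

∂h/∂x = (375.06 − 374.97) / (625416 − 625651) = -0.0003830
∂h/∂y = (374.73 − 374.97) / (4204589 − 4205034) = +0.0005393
|∇h| = √(-0.0003830² + 0.0005393²) = 0.0006615
Seepage velocity v = K·i/n = 14.0 × 0.0006615 / 0.26 = 0.03562 m/day = 13.01 m/yr.

13 m/yr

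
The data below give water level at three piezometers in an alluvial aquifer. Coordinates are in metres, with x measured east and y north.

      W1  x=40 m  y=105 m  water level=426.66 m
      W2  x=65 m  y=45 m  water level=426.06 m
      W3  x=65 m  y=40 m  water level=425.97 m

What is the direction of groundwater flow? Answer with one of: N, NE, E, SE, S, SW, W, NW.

SW

Three-point gradient (reference W1): Δ to W2 = (25, -60, -0.60), Δ to W3 = (25, -65, -0.69).
∂h/∂x = +0.01920, ∂h/∂y = +0.01800 (det = -125).
Flow = −∇h = (-0.01920 east, -0.01800 north), which points southwest.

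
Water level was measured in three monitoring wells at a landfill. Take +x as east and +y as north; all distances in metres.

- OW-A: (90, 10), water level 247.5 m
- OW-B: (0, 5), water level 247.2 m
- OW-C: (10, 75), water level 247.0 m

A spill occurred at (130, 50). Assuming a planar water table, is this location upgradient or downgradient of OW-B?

upgradient

Taking OW-A as reference: OW-B−OW-A = (-90, -5, -0.3); OW-C−OW-A = (-80, 65, -0.5).
Solve a·Δx + b·Δy = Δh: det = (-90)·65 − (-80)·(-5) = -6250.
∂h/∂x = [(-0.3)·65 − (-0.5)·(-5)] / -6250 = +0.003520
∂h/∂y = [(-90)·(-0.5) − (-80)·(-0.3)] / -6250 = -0.003360
Head at (130, 50) = 247.5 + (+0.003520)·(40) + (-0.003360)·(40) = 247.51 m.
That is higher than the 247.2 m at OW-B, so the point is upgradient.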